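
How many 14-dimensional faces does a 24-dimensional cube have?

Number of 14-faces = C(24,14) · 2^(24-14) = 1961256 · 1024 = 2008326144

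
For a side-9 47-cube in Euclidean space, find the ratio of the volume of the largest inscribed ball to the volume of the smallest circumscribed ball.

The radii are 9/2 and 9√47/2, so the volume ratio is (1/√47)^47 = 47^{-47/2} ≈ 5.07809e-40.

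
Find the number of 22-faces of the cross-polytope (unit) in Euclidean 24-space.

f_22(24-orthoplex) = 2^23 · (24 choose 23) = 201326592.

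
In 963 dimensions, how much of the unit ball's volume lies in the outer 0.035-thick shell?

Shell fraction = 1 - (1-0.035)^963 ≈ 1 - 1.258e-15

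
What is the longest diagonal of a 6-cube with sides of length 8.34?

Diagonal = √6 · 8.34 ≈ 20.4287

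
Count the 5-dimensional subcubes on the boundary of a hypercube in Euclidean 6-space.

Choose 5 of 6 axes to span the face (C(6,5) = 6 ways), then fix each of the remaining 1 coordinate at one of its two extreme values (2^1 = 2 ways): 6·2 = 12.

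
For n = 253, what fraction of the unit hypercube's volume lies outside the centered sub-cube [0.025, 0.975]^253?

1 - (1 - 2·0.025)^253 = 1 - 0.95^253 ≈ 0.9999976876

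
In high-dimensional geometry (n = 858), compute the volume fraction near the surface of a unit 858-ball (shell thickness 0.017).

1 - (1-0.017)^858 ≈ 0.9999995918 ≈ 99.999959%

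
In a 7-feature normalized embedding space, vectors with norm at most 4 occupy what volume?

V_7(4) = π^(7/2) · (4)^7 / Γ(7/2 + 1) = 262144·π^3/105 ≈ 77410.6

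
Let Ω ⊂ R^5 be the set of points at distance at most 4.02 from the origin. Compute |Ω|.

Volume = π^{5/2}·(4.02)^5/Γ(7/2) ≈ 5526.23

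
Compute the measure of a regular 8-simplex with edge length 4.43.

Volume = 4.43^8 · √(9/2^8) / 8! ≈ 0.68978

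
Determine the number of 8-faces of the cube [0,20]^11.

f_8(11-cube) = (11 choose 8) · 2^3 = 1320.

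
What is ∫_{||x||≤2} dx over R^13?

V_13(2) = π^(13/2) · (2)^13 / Γ(13/2 + 1) = 1048576·π^6/135135 ≈ 7459.87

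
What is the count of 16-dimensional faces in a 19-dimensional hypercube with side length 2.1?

An n-cube has C(n,k)·2^(n-k) k-faces. Here C(19,16)·2^3 = 969·8 = 7752.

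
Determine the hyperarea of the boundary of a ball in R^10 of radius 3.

S_10(3) = 2·π^(10/2)·(3)^9 / Γ(10/2) = 6561·π^5/4 ≈ 501949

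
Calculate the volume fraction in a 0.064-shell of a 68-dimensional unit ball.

V(inner)/V(outer) = ((1-0.064)/1)^68 ≈ 0.01114, so the shell fraction is 0.988863.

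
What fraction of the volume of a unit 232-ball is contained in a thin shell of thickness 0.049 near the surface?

1 - (1-0.049)^232 ≈ 0.999991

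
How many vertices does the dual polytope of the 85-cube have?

The 85-dimensional cross-polytope has 2n = 2·85 = 170 vertices.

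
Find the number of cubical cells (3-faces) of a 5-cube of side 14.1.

Number of 3-faces = C(5,3) · 2^(5-3) = 10 · 4 = 40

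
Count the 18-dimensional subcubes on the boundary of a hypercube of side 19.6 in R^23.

Choose 18 of 23 axes to span the face (C(23,18) = 33649 ways), then fix each of the remaining 5 coordinates at one of its two extreme values (2^5 = 32 ways): 33649·32 = 1076768.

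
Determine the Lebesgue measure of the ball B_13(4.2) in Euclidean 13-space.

The n-ball volume is π^(n/2)·r^n/Γ(n/2+1). With n=13, r=4.2: V ≈ 1.15234e+08.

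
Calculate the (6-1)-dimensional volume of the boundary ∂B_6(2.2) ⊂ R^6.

S = n·V_n(r)/r = 6·V_6(2.2)/2.2 (volume-to-surface relation), giving 1597.95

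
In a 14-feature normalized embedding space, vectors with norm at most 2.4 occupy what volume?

V_14(2.4) = π^(14/2) · (2.4)^14 / Γ(14/2 + 1) ≈ 126060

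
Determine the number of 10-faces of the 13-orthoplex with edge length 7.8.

Number of 10-faces = 2^(10+1) · C(13,10+1) = 2048 · 78 = 159744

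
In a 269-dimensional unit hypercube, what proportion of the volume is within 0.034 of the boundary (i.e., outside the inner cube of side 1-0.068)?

1 - (1 - 2·0.034)^269 = 1 - 0.932^269 ≈ 0.9999999941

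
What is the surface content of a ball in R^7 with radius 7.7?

S_7(7.7) = 2·π^(7/2)·(7.7)^6 / Γ(7/2) ≈ 6.89323e+06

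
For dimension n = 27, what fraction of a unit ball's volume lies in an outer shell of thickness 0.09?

1 - (1-0.09)^27 ≈ 0.921636 ≈ 92.16%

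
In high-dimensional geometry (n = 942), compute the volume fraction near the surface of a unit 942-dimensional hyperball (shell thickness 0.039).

1 - (1-0.039)^942 ≈ 1 - 5.314e-17 ≈ 100.000000%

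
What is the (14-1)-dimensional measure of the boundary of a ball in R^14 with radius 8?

S = n·V_n(r)/r = 14·V_14(8)/8 (volume-to-surface relation), giving 68719476736·π^7/45 ≈ 4.61229e+12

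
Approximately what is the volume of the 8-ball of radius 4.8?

V_8(4.8) = π^(8/2) · (4.8)^8 / Γ(8/2 + 1) ≈ 1.14372e+06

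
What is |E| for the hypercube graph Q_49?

An n-cube has n·2^(n-1) edges. With n = 49: 49·281474976710656 = 13792273858822144.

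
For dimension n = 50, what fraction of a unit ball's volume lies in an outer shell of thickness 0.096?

1 - (1-0.096)^50 ≈ 0.993567 ≈ 99.36%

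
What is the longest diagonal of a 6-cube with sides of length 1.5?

d = √(1.5² + 1.5² + ... + 1.5²) [6 terms] = √(6·1.5²) = 1.5√6 ≈ 3.67423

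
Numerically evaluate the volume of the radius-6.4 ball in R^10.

Volume = π^{10/2}·(6.4)^10/Γ(6) ≈ 2.94014e+08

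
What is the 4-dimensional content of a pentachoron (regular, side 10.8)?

V = (10.8^4 / 4!) · √((4+1) / 2^4) ≈ 316.89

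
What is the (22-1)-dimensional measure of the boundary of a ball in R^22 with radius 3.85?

S_22(3.85) = 2·π^(22/2)·(3.85)^21 / Γ(22/2) ≈ 3.19588e+11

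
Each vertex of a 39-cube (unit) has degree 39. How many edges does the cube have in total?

Number of 1-faces = C(39,1)·2^(39-1) = 39·274877906944 = 10720238370816.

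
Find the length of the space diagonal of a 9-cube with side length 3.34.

||(3.34,3.34,...,3.34)|| = √(9)·3.34 = 10.02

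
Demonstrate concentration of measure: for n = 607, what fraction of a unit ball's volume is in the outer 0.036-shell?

1 - (1-0.036)^607 ≈ 1 - 2.162e-10 ≈ (100 - 2.16e-08)%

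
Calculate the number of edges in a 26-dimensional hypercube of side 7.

Number of 1-faces = C(26,1)·2^(26-1) = 26·33554432 = 872415232.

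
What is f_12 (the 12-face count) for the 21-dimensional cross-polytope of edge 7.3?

f_12(21-orthoplex) = 2^13 · (21 choose 13) = 1666990080.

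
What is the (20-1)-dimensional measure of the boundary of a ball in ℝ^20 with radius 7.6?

The surface area of an n-ball is 2π^(n/2) r^(n-1) / Γ(n/2). For n=20, r=7.6: 2.80688e+16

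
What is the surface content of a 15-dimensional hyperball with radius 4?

S_15(4) = 2·π^(15/2)·(4)^14 / Γ(15/2) = 68719476736·π^7/135135 ≈ 1.53589e+09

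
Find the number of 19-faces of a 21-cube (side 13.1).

Number of 19-faces = C(21,19) · 2^(21-19) = 210 · 4 = 840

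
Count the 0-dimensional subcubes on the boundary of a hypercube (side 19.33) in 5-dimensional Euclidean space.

An n-cube has C(n,k)·2^(n-k) k-faces. Here C(5,0)·2^5 = 1·32 = 32.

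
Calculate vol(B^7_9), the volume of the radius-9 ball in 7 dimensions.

V = 25509168·π^3/35 ≈ 2.25984e+07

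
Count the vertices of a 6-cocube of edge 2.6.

The vertices are ±e_1, ..., ±e_6, so there are 2·6 = 12.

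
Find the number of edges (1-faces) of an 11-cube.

Choose 1 of 11 axes to span the face (C(11,1) = 11 ways), then fix each of the remaining 10 coordinates at one of its two extreme values (2^10 = 1024 ways): 11·1024 = 11264.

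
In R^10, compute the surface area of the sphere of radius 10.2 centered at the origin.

S_10(10.2) = 2·π^(10/2)·(10.2)^9 / Γ(10/2) ≈ 3.04768e+10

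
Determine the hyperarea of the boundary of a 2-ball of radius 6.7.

S_2(6.7) = 2·π^(2/2)·(6.7)^1 / Γ(2/2) = 2πr = 2π·6.7 ≈ 42.0973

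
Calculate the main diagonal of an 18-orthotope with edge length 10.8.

Diagonal = √18 · 10.8 ≈ 45.8205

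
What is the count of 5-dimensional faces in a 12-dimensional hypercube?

An n-cube has C(n,k)·2^(n-k) k-faces. Here C(12,5)·2^7 = 792·128 = 101376.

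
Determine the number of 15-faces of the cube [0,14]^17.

f_15(17-cube) = (17 choose 15) · 2^2 = 544.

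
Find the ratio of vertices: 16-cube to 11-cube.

The 16-cube has 2^16 = 65536 vertices. The 11-cube has 2^11 = 2048 vertices. Ratio: 65536/2048 = 32.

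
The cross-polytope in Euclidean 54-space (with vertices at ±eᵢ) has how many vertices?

The vertices are ±e_1, ..., ±e_54, so there are 2·54 = 108.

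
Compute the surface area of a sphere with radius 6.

The surface area of an n-ball is 2π^(n/2) r^(n-1) / Γ(n/2). For n=3, r=6: 4πr² = 4π·(6)² ≈ 452.389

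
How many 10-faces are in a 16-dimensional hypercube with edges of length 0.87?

An n-cube has C(n,k)·2^(n-k) k-faces. Here C(16,10)·2^6 = 8008·64 = 512512.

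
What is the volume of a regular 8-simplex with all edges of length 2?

For a regular n-simplex with edge a, V = (a^n / n!)·√((n+1)/2^n). With a=2, n=8: V ≈ 0.00119048.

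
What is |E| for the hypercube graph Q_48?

Each of the 2^48 = 281474976710656 vertices has degree 48; total edges = 48·2^48/2 = 6755399441055744.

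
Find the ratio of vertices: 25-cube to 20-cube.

The 25-cube has 2^25 = 33554432 vertices. The 20-cube has 2^20 = 1048576 vertices. Ratio: 33554432/1048576 = 32.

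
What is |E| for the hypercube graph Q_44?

Number of 1-faces = C(44,1)·2^(44-1) = 44·8796093022208 = 387028092977152.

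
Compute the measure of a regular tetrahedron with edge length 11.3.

Volume = (√2/12) · 11.3³ = 170.047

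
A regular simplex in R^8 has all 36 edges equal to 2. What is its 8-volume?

Volume = 2^8 · √(9/2^8) / 8! ≈ 0.00119048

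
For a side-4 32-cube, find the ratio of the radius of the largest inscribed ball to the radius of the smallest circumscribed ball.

For an n-cube of any side s, the inradius is s/2 and the circumradius is s√n/2, so the ratio is 1/√32 ≈ 0.176777.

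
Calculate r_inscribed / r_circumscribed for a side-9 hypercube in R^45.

Ratio = (s/2)/(s√45/2) = 45^(-1/2) ≈ 0.149071.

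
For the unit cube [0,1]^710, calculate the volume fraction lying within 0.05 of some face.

Shell fraction = 1 - (1-0.1)^710 ≈ 1 - 3.252e-33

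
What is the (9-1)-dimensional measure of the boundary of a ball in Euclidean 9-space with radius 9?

The surface area of an n-ball is 2π^(n/2) r^(n-1) / Γ(n/2). For n=9, r=9: 459165024·π^4/35 ≈ 1.27791e+09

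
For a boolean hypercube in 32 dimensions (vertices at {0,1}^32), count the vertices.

The 32-cube has 2^32 = 4294967296 vertices.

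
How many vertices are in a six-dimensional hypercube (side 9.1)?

An n-cube has C(n,k)·2^(n-k) k-faces. Here C(6,0)·2^6 = 1·64 = 64.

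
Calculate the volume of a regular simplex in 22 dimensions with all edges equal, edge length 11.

For a regular n-simplex with edge a, V = (a^n / n!)·√((n+1)/2^n). With a=11, n=22: V ≈ 0.169592.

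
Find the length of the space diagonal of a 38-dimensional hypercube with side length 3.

d = √(3² + 3² + ... + 3²) [38 terms] = √(38·3²) = 3√38 ≈ 18.4932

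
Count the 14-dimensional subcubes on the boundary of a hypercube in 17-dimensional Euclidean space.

f_14(17-cube) = (17 choose 14) · 2^3 = 5440.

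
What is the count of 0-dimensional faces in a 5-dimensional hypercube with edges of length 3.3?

f_0(5-cube) = (5 choose 0) · 2^5 = 32.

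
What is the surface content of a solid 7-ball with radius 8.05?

|∂B_7(8.05)| ≈ 9.00023e+06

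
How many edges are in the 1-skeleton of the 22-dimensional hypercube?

An n-cube has n·2^(n-1) edges. With n = 22: 22·2097152 = 46137344.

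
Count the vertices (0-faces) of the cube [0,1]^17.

An n-cube has 2^n vertices; for n = 17 that is 2^17 = 131072.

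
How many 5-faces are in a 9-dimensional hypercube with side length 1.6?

Choose 5 of 9 axes to span the face (C(9,5) = 126 ways), then fix each of the remaining 4 coordinates at one of its two extreme values (2^4 = 16 ways): 126·16 = 2016.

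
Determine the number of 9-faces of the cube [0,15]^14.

Number of 9-faces = C(14,9) · 2^(14-9) = 2002 · 32 = 64064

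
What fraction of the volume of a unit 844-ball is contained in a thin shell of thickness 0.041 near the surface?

Shell fraction = 1 - (1-0.041)^844 ≈ 1 - 4.518e-16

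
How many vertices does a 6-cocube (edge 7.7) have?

Each 0-face is the convex hull of 1 vertex, one chosen as ±e_i from each of 1 distinct axis: 2^1·C(6,1) = 12.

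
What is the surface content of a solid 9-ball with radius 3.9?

S_9(3.9) = 2·π^(9/2)·(3.9)^8 / Γ(9/2) ≈ 1.58883e+06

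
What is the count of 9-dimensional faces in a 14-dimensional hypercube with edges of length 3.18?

Choose 9 of 14 axes to span the face (C(14,9) = 2002 ways), then fix each of the remaining 5 coordinates at one of its two extreme values (2^5 = 32 ways): 2002·32 = 64064.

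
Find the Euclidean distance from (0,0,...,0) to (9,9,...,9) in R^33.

The space diagonal of an n-cube of side s is s√n. Here 9·√33 ≈ 51.7011.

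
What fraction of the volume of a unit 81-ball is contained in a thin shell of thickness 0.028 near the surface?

V(inner)/V(outer) = ((1-0.028)/1)^81 ≈ 0.1002, so the shell fraction is 0.899777.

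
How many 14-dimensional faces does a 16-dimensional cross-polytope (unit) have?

An n-cross-polytope has 2^(k+1)·C(n,k+1) k-faces. Here 2^15·C(16,15) = 32768·16 = 524288.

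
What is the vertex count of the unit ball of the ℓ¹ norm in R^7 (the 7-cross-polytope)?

The vertices are ±e_1, ..., ±e_7, so there are 2·7 = 14.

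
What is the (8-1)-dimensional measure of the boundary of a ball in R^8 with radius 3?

S = n·V_n(r)/r = 8·V_8(3)/3 (volume-to-surface relation), giving 729·π^4 ≈ 71011.2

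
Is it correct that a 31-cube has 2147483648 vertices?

True. The 31-cube has 2^31 = 2147483648 vertices.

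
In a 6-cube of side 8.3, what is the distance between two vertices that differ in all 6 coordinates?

Diagonal = √6 · 8.3 ≈ 20.3308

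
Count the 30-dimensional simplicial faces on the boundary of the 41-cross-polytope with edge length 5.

f_30(41-orthoplex) = 2^31 · (41 choose 31) = 2407542646462480384.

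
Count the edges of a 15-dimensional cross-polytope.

An n-cross-polytope has 2^(k+1)·C(n,k+1) k-faces. Here 2^2·C(15,2) = 4·105 = 420.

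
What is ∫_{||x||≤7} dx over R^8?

The n-ball volume is π^(n/2)·r^n/Γ(n/2+1). With n=8, r=7: V = 5764801·π^4/24 ≈ 2.33977e+07.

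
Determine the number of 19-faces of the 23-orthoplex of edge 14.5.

Number of 19-faces = 2^(19+1) · C(23,19+1) = 1048576 · 1771 = 1857028096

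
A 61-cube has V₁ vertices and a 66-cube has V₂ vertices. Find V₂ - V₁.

V₁ = 2^61 = 2305843009213693952. V₂ = 2^66 = 73786976294838206464. V₂ - V₁ = 71481133285624512512.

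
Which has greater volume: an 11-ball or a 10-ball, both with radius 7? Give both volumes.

V_11(7) ≈ 3.72549e+09. V_10(7) ≈ 7.20358e+08. The 11-ball is larger.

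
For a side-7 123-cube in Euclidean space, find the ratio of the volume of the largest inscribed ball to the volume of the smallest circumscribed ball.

The radii are 7/2 and 7√123/2, so the volume ratio is (1/√123)^123 = 123^{-123/2} ≈ 2.95689e-129.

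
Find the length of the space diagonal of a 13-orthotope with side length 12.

The space diagonal of an n-cube of side s is s√n. Here 12·√13 ≈ 43.2666.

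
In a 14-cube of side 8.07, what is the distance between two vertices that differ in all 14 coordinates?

The space diagonal of an n-cube of side s is s√n. Here 8.07·√14 ≈ 30.1952.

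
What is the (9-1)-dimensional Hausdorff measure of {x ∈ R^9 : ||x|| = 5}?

The surface area of an n-ball is 2π^(n/2) r^(n-1) / Γ(n/2). For n=9, r=5: 2500000·π^4/21 ≈ 1.15963e+07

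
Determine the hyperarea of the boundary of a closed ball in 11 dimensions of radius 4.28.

|∂B_11(4.28)| ≈ 4.27499e+07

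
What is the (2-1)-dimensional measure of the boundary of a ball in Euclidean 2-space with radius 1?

The surface area of an n-ball is 2π^(n/2) r^(n-1) / Γ(n/2). For n=2, r=1: 2πr = 2π·1 ≈ 6.28319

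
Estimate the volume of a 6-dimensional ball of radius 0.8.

The n-ball volume is π^(n/2)·r^n/Γ(n/2+1). With n=6, r=0.8: V ≈ 1.35468.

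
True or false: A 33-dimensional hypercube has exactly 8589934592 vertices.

True. The 33-cube has 2^33 = 8589934592 vertices.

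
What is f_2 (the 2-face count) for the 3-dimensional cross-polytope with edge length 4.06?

Each 2-face is the convex hull of 3 vertices, one chosen as ±e_i from each of 3 distinct axes: 2^3·C(3,3) = 8.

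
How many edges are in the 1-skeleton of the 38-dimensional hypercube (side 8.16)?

An n-cube has n·2^(n-1) edges. With n = 38: 38·137438953472 = 5222680231936.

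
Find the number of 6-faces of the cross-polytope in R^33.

Each 6-face is the convex hull of 7 vertices, one chosen as ±e_i from each of 7 distinct axes: 2^7·C(33,7) = 546822144.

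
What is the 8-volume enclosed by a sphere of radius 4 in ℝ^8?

The n-ball volume is π^(n/2)·r^n/Γ(n/2+1). With n=8, r=4: V = 8192·π^4/3 ≈ 265992.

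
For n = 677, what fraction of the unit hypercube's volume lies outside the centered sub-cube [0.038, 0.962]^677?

The inner cube has side 1-2·0.038 = 0.924 and volume (0.924)^677 ≈ 5.753e-24, so the shell holds 1 - 5.753e-24 of the volume.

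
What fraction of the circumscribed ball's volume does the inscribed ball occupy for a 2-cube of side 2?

V_in / V_out = (r_in/r_out)^2 = (1/√2)^2 = 2^(-2/2) ≈ 0.5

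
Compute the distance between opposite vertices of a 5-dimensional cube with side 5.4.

||(5.4,5.4,...,5.4)|| = √(5)·5.4 ≈ 12.0748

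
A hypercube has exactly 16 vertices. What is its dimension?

Since 2^n = 16, we have n = 4.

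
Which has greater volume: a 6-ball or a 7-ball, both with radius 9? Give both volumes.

V_6(9) ≈ 2.74633e+06. V_7(9) ≈ 2.25984e+07. The 7-ball is larger.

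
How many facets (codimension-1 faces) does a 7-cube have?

Choose 6 of 7 axes to span the face (C(7,6) = 7 ways), then fix each of the remaining 1 coordinate at one of its two extreme values (2^1 = 2 ways): 7·2 = 14.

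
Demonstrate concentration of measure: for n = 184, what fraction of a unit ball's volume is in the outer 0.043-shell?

1 - (1-0.043)^184 ≈ 0.999693 ≈ 99.9693%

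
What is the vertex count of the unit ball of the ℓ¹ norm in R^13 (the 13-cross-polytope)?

Number of vertices = 2n = 26.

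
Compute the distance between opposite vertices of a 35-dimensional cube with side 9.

||(9,9,...,9)|| = √(35)·9 ≈ 53.2447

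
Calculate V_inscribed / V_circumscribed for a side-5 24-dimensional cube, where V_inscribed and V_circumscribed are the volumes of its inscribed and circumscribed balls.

V_in / V_out = (r_in/r_out)^24 = (1/√24)^24 = 24^(-24/2) ≈ 2.7382e-17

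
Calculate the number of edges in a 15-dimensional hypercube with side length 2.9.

An n-cube has n·2^(n-1) edges. With n = 15: 15·16384 = 245760.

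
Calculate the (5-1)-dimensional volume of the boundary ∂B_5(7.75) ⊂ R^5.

S_5(7.75) = 2·π^(5/2)·(7.75)^4 / Γ(5/2) ≈ 94945.7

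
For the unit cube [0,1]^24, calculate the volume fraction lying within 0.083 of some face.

The inner cube has side 1-2·0.083 = 0.834 and volume (0.834)^24 ≈ 0.01282, so the shell holds 0.987177 of the volume.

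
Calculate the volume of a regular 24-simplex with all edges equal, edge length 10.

V = (10^24 / 24!) · √((24+1) / 2^24) ≈ 0.00196745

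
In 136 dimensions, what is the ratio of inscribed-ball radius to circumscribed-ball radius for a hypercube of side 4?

r_in / r_out = (4/2) / (4√136/2) = 1/√136 ≈ 0.0857493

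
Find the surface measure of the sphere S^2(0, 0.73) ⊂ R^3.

|∂B_3(0.73)| = 4πr² = 4π·(0.73)² ≈ 6.69662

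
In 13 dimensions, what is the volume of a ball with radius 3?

V = 7558272·π^6/5005 ≈ 1.45184e+06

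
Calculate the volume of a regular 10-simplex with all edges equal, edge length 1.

For a regular n-simplex with edge a, V = (a^n / n!)·√((n+1)/2^n). With a=1, n=10: V ≈ 2.85617e-08.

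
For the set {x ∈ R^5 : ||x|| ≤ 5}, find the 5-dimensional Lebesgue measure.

V_5(5) = π^(5/2) · (5)^5 / Γ(5/2 + 1) = 5000·π^2/3 ≈ 16449.3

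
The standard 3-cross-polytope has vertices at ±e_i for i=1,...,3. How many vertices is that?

Number of vertices = 2n = 6.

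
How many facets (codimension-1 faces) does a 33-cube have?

An n-cube has C(n,k)·2^(n-k) k-faces. Here C(33,32)·2^1 = 33·2 = 66.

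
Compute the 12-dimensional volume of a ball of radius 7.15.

Volume = π^{12/2}·(7.15)^12/Γ(7) ≈ 2.38363e+10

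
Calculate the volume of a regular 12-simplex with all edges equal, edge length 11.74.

For a regular n-simplex with edge a, V = (a^n / n!)·√((n+1)/2^n). With a=11.74, n=12: V ≈ 806.254.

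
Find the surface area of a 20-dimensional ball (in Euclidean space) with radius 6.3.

The surface area of an n-ball is 2π^(n/2) r^(n-1) / Γ(n/2). For n=20, r=6.3: 7.9476e+14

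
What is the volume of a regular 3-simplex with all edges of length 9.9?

Volume = (√2/12) · 9.9³ = 114.351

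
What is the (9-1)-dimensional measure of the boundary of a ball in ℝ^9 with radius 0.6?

|∂B_9(0.6)| ≈ 0.498621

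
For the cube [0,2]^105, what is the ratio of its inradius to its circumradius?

r_in = 2/2 (half the side); r_out = 2√105/2 (half the diagonal). Ratio = 1/√105 ≈ 0.09759.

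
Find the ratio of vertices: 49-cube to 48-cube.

The 49-cube has 2^49 = 562949953421312 vertices. The 48-cube has 2^48 = 281474976710656 vertices. Ratio: 562949953421312/281474976710656 = 2.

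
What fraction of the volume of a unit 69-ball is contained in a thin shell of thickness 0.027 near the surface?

1 - (1-0.027)^69 ≈ 0.848718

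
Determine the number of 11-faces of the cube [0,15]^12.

Choose 11 of 12 axes to span the face (C(12,11) = 12 ways), then fix each of the remaining 1 coordinate at one of its two extreme values (2^1 = 2 ways): 12·2 = 24.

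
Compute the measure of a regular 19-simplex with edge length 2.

For a regular n-simplex with edge a, V = (a^n / n!)·√((n+1)/2^n). With a=2, n=19: V ≈ 2.66198e-14.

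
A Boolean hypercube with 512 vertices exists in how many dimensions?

2^n = 512 ⇒ n = log_2(512) = 9.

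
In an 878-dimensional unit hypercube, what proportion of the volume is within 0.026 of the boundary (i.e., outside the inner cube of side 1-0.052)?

The inner cube has side 1-2·0.026 = 0.948 and volume (0.948)^878 ≈ 4.342e-21, so the shell holds 1 - 4.342e-21 of the volume.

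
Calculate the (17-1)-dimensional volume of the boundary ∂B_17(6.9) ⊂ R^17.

The surface area of an n-ball is 2π^(n/2) r^(n-1) / Γ(n/2). For n=17, r=6.9: 6.32696e+13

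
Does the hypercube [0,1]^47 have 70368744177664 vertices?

False. The 47-cube has 2^47 = 140737488355328 vertices.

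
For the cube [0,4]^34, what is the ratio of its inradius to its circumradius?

For an n-cube of any side s, the inradius is s/2 and the circumradius is s√n/2, so the ratio is 1/√34 ≈ 0.171499.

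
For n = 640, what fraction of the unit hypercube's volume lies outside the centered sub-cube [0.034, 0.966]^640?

The inner cube has side 1-2·0.034 = 0.932 and volume (0.932)^640 ≈ 2.668e-20, so the shell holds 1 - 2.668e-20 of the volume.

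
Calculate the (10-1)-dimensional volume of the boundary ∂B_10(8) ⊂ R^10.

S = n·V_n(r)/r = 10·V_10(8)/8 (volume-to-surface relation), giving 33554432·π^5/3 ≈ 3.42277e+09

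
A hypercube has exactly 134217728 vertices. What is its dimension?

n = log_2(134217728) = 27.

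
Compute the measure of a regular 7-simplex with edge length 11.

V_7 = √(8) · 11^7 / (7! · 2^(7/2)) ≈ 966.626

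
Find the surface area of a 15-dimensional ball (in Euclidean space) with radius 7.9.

S_15(7.9) = 2·π^(15/2)·(7.9)^14 / Γ(15/2) ≈ 2.11009e+13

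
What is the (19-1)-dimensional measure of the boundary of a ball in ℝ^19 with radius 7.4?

|∂B_19(7.4)| ≈ 3.92204e+15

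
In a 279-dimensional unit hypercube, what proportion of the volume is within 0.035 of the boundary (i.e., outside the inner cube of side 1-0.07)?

Shell fraction = 1 - (1-0.07)^279 ≈ 0.9999999984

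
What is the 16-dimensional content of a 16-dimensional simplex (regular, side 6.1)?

V = (6.1^16 / 16!) · √((16+1) / 2^16) ≈ 0.00282906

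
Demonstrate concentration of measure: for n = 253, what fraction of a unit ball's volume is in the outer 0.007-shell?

1 - (1-0.007)^253 ≈ 0.830894 ≈ 83.09%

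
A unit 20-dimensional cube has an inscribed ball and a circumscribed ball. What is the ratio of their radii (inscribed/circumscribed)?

For an n-cube of any side s, the inradius is s/2 and the circumradius is s√n/2, so the ratio is 1/√20 ≈ 0.223607.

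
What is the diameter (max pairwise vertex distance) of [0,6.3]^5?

||(6.3,6.3,...,6.3)|| = √(5)·6.3 ≈ 14.0872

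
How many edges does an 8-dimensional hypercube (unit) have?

Number of 1-faces = C(8,1)·2^(8-1) = 8·128 = 1024.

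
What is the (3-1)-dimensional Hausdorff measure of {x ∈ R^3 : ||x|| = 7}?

|∂B_3(7)| = 4πr² = 4π·(7)² ≈ 615.752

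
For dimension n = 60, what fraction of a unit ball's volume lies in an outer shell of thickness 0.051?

1 - (1-0.051)^60 ≈ 0.956751 ≈ 95.68%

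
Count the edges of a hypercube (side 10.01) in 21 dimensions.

The 21-cube has n·2^(n-1) = 21·2^20 = 21·1048576 = 22020096 edges.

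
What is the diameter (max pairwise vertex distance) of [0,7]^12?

The space diagonal of an n-cube of side s is s√n. Here 7·√12 ≈ 24.2487.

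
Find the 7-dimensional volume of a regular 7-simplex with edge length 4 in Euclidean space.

For a regular n-simplex with edge a, V = (a^n / n!)·√((n+1)/2^n). With a=4, n=7: V ≈ 0.812698.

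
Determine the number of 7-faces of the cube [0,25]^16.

Number of 7-faces = C(16,7) · 2^(16-7) = 11440 · 512 = 5857280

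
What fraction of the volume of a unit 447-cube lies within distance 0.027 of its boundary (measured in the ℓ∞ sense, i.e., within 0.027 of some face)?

1 - (1 - 2·0.027)^447 = 1 - 0.946^447 ≈ 1 - 1.672e-11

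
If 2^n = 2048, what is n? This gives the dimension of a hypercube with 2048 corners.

n = log_2(2048) = 11.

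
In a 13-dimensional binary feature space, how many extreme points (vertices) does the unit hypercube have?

An n-cube has 2^n vertices; for n = 13 that is 2^13 = 8192.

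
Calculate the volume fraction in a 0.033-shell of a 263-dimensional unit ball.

V(inner)/V(outer) = ((1-0.033)/1)^263 ≈ 0.0001469, so the shell fraction is 0.999853.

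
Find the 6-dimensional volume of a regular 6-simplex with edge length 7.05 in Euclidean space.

Volume = 7.05^6 · √(7/2^6) / 6! ≈ 56.3977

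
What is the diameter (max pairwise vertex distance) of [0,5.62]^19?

The space diagonal of an n-cube of side s is s√n. Here 5.62·√19 ≈ 24.497.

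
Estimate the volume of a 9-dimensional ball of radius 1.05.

The n-ball volume is π^(n/2)·r^n/Γ(n/2+1). With n=9, r=1.05: V ≈ 5.11707.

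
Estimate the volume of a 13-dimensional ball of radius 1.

V = 128·π^6/135135 ≈ 0.910629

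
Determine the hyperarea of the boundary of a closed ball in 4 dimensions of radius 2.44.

|∂B_4(2.44)| ≈ 286.747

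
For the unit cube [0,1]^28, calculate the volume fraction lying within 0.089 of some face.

Shell fraction = 1 - (1-0.178)^28 ≈ 0.995866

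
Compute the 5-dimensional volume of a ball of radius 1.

Volume = π^{5/2}·(1)^5/Γ(7/2) = 8·π^2/15 ≈ 5.26379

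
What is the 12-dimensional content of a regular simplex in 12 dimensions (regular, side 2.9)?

V = (2.9^12 / 12!) · √((12+1) / 2^12) ≈ 4.16132e-05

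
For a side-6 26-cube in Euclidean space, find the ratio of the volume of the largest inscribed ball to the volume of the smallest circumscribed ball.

Volume scales as r^n, and r_in/r_out = 1/√26, giving (1/√26)^26 ≈ 4.03038e-19.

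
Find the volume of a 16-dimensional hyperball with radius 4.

Volume = π^{16/2}·(4)^16/Γ(9) = 33554432·π^8/315 ≈ 1.01074e+09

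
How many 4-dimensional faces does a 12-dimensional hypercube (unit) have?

f_4(12-cube) = (12 choose 4) · 2^8 = 126720.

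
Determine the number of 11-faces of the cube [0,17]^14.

f_11(14-cube) = (14 choose 11) · 2^3 = 2912.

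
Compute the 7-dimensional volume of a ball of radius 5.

V_7(5) = π^(7/2) · (5)^7 / Γ(7/2 + 1) = 250000·π^3/21 ≈ 369122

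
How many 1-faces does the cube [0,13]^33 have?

The 33-cube has n·2^(n-1) = 33·2^32 = 33·4294967296 = 141733920768 edges.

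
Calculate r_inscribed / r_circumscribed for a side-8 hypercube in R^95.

For an n-cube of any side s, the inradius is s/2 and the circumradius is s√n/2, so the ratio is 1/√95 ≈ 0.102598.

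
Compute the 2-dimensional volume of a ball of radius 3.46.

V_2(3.46) = π^(2/2) · (3.46)^2 / Γ(2/2 + 1) ≈ 37.6099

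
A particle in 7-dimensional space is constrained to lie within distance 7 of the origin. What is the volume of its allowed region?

V_7(7) = π^(7/2) · (7)^7 / Γ(7/2 + 1) = 1882384·π^3/15 ≈ 3.89105e+06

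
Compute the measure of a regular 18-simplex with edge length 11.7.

For a regular n-simplex with edge a, V = (a^n / n!)·√((n+1)/2^n). With a=11.7, n=18: V ≈ 22.4446.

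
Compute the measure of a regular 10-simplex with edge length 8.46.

For a regular n-simplex with edge a, V = (a^n / n!)·√((n+1)/2^n). With a=8.46, n=10: V ≈ 53.6398.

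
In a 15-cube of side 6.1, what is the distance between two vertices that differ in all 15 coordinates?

d = √(6.1² + 6.1² + ... + 6.1²) [15 terms] = √(15·6.1²) = 6.1√15 ≈ 23.6252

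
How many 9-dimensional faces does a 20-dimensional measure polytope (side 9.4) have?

Choose 9 of 20 axes to span the face (C(20,9) = 167960 ways), then fix each of the remaining 11 coordinates at one of its two extreme values (2^11 = 2048 ways): 167960·2048 = 343982080.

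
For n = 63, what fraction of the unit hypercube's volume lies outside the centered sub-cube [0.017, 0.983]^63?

1 - (1 - 2·0.017)^63 = 1 - 0.966^63 ≈ 0.886875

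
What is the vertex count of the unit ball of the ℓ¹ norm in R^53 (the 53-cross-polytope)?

An n-cross-polytope has 2n vertices; here n = 53, giving 106.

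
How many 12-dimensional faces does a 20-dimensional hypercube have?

f_12(20-cube) = (20 choose 12) · 2^8 = 32248320.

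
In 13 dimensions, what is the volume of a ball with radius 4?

The n-ball volume is π^(n/2)·r^n/Γ(n/2+1). With n=13, r=4: V = 8589934592·π^6/135135 ≈ 6.11113e+07.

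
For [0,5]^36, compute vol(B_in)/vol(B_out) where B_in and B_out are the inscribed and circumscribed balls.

The radii are 5/2 and 5√36/2, so the volume ratio is (1/√36)^36 = 36^{-36/2} ≈ 9.69516e-29.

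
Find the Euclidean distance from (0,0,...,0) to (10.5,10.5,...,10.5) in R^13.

||(10.5,10.5,...,10.5)|| = √(13)·10.5 ≈ 37.8583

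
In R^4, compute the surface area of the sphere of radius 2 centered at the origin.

S = n·V_n(r)/r = 4·V_4(2)/2 (volume-to-surface relation), giving 16·π^2 ≈ 157.914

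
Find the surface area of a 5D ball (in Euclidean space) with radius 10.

S_5(10) = 2·π^(5/2)·(10)^4 / Γ(5/2) = 80000·π^2/3 ≈ 263189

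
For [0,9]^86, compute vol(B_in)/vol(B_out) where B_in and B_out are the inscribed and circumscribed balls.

Volume scales as r^n, and r_in/r_out = 1/√86, giving (1/√86)^86 ≈ 6.55491e-84.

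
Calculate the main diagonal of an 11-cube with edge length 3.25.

The space diagonal of an n-cube of side s is s√n. Here 3.25·√11 ≈ 10.779.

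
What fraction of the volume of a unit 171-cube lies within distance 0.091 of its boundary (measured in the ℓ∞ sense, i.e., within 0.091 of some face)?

The inner cube has side 1-2·0.091 = 0.818 and volume (0.818)^171 ≈ 1.205e-15, so the shell holds 1 - 1.205e-15 of the volume.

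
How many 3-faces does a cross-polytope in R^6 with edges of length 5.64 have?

Each 3-face is the convex hull of 4 vertices, one chosen as ±e_i from each of 4 distinct axes: 2^4·C(6,4) = 240.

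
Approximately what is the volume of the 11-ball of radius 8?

V_11(8) = π^(11/2) · (8)^11 / Γ(11/2 + 1) = 549755813888·π^5/10395 ≈ 1.61843e+10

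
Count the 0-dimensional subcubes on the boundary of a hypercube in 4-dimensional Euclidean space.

Number of 0-faces = C(4,0) · 2^(4-0) = 1 · 16 = 16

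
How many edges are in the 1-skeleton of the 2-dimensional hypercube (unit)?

Number of 1-faces = C(2,1)·2^(2-1) = 2·2 = 4.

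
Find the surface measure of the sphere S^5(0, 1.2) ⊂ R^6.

S_6(1.2) = 2·π^(6/2)·(1.2)^5 / Γ(6/2) ≈ 77.1535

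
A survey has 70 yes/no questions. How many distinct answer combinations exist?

Number of vertices = 2^70 = 1180591620717411303424.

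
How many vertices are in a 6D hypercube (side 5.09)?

An n-cube has C(n,k)·2^(n-k) k-faces. Here C(6,0)·2^6 = 1·64 = 64.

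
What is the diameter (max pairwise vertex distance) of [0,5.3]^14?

The space diagonal of an n-cube of side s is s√n. Here 5.3·√14 ≈ 19.8308.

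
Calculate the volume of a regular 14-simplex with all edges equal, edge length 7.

V = (7^14 / 14!) · √((14+1) / 2^14) ≈ 0.235396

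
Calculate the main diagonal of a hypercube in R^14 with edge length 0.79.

The space diagonal of an n-cube of side s is s√n. Here 0.79·√14 ≈ 2.95591.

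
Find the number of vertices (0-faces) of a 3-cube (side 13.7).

Number of 0-faces = C(3,0) · 2^(3-0) = 1 · 8 = 8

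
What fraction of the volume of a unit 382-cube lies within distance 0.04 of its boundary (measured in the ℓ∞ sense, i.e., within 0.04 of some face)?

1 - (1 - 2·0.04)^382 = 1 - 0.92^382 ≈ 1 - 1.469e-14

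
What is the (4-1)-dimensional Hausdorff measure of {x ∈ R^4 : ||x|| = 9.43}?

S_4(9.43) = 2·π^(4/2)·(9.43)^3 / Γ(4/2) ≈ 16552.5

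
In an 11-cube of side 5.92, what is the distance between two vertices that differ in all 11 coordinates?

The space diagonal of an n-cube of side s is s√n. Here 5.92·√11 ≈ 19.6344.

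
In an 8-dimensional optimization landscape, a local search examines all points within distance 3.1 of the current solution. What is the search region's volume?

Volume = π^{8/2}·(3.1)^8/Γ(5) ≈ 34616.4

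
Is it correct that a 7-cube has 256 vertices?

False. The 7-cube has 2^7 = 128 vertices.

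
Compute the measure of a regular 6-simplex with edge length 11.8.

V_6 = √(7) · 11.8^6 / (6! · 2^(6/2)) ≈ 1239.99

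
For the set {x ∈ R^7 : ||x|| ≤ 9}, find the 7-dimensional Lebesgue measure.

The n-ball volume is π^(n/2)·r^n/Γ(n/2+1). With n=7, r=9: V = 25509168·π^3/35 ≈ 2.25984e+07.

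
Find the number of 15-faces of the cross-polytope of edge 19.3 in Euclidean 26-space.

Number of 15-faces = 2^(15+1) · C(26,15+1) = 65536 · 5311735 = 348109864960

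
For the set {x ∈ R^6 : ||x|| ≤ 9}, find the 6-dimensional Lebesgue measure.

The n-ball volume is π^(n/2)·r^n/Γ(n/2+1). With n=6, r=9: V = 177147·π^3/2 ≈ 2.74633e+06.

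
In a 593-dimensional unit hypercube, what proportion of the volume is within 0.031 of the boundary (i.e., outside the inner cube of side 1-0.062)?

Shell fraction = 1 - (1-0.062)^593 ≈ 1 - 3.283e-17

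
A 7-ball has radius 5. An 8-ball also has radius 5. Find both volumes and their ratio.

V_7(5) ≈ 369122. V_8(5) ≈ 1.58543e+06. Ratio V_7/V_8 ≈ 0.2328.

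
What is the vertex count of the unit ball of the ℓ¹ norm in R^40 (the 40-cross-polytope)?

The 40-dimensional cross-polytope has 2n = 2·40 = 80 vertices.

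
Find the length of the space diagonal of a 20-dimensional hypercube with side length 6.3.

||(6.3,6.3,...,6.3)|| = √(20)·6.3 ≈ 28.1745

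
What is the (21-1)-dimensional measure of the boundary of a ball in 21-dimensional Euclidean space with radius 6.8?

S_21(6.8) = 2·π^(21/2)·(6.8)^20 / Γ(21/2) ≈ 1.30902e+16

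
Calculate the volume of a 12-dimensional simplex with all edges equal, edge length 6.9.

For a regular n-simplex with edge a, V = (a^n / n!)·√((n+1)/2^n). With a=6.9, n=12: V ≈ 1.36976.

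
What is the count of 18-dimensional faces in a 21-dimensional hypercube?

f_18(21-cube) = (21 choose 18) · 2^3 = 10640.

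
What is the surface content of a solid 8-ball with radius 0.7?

S_8(0.7) = 2·π^(8/2)·(0.7)^7 / Γ(8/2) ≈ 2.67402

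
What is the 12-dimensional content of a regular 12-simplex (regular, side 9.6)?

V = (9.6^12 / 12!) · √((12+1) / 2^12) ≈ 72.0625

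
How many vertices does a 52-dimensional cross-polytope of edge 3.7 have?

Number of vertices = 2n = 104.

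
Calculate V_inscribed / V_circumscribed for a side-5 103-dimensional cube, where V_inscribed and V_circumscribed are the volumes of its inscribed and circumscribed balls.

V_in/V_out = n^(-n/2) = 103^(-103/2) ≈ 2.18214e-104.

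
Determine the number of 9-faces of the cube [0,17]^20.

f_9(20-cube) = (20 choose 9) · 2^11 = 343982080.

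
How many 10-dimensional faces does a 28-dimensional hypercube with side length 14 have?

f_10(28-cube) = (28 choose 10) · 2^18 = 3440144547840.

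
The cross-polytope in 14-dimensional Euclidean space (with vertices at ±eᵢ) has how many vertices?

The 14-dimensional cross-polytope has 2n = 2·14 = 28 vertices.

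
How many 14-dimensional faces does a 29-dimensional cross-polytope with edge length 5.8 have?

Each 14-face is the convex hull of 15 vertices, one chosen as ±e_i from each of 15 distinct axes: 2^15·C(29,15) = 2541445447680.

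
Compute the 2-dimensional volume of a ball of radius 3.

V_2(3) = π^(2/2) · (3)^2 / Γ(2/2 + 1) = 9·π ≈ 28.2743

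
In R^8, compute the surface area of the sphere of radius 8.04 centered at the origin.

The surface area of an n-ball is 2π^(n/2) r^(n-1) / Γ(n/2). For n=8, r=8.04: 7.05132e+07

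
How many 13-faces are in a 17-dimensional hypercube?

Number of 13-faces = C(17,13) · 2^(17-13) = 2380 · 16 = 38080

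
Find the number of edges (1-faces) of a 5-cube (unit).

f_1(5-cube) = (5 choose 1) · 2^4 = 80.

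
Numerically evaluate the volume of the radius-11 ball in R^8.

V_8(11) = π^(8/2) · (11)^8 / Γ(8/2 + 1) = 214358881·π^4/24 ≈ 8.70021e+08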